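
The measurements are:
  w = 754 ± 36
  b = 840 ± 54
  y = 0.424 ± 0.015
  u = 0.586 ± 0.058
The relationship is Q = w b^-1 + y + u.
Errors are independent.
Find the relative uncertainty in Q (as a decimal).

Let p = w·b^-1 = 0.898. δp/p = √((1·δw/w)² + (-1·δb/b)²) = √(0.00228 + 0.00413) = 0.0801, so δp = 0.0719.
Q = p + y + u: δQ = √(δp² + δy² + δu²) = √(0.00517 + 0.000225 + 0.00336) = 0.0936
Q = 1.91, so δQ/Q = 0.0936/1.91 = 0.0491.

0.0491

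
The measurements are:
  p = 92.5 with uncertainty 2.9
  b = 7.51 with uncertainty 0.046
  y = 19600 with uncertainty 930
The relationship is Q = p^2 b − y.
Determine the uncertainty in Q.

Let w = p^2·b = 64300. δw/w = √((2·δp/p)² + (1·δb/b)²) = √(0.00393 + 3.75e-05) = 0.0630, so δw = 4050.
Q = w − y: δQ = √(δw² + δy²) = √(1.64e+07 + 8.65e+05) = 4150

4150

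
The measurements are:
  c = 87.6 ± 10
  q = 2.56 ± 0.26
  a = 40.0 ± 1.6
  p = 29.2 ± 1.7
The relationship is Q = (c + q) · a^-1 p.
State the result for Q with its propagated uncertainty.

Let u = c + q = 90.2. δu = √(δc² + δq²) = √(100 + 0.0676) = 10.0, so δu/u = 0.111.
Q is then a monomial in u, a, p:
δQ/Q = √((δu/u)² + (-1·δa/a)² + (1·δp/p)²) = √(0.0123 + 0.00160 + 0.00339) = 0.132
Q = 65.8, so δQ = 0.132 × 65.8 = 8.66.

65.8 ± 8.66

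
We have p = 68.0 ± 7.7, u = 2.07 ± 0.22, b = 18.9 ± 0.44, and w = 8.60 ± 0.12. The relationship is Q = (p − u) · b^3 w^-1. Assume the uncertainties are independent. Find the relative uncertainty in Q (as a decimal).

Let h = p − u = 65.9. δh = √(δp² + δu²) = √(59.3 + 0.0484) = 7.70, so δh/h = 0.117.
Q is then a monomial in h, b, w:
δQ/Q = √((δh/h)² + (3·δb/b)² + (-1·δw/w)²) = √(0.0137 + 0.00488 + 0.000195) = 0.137

0.137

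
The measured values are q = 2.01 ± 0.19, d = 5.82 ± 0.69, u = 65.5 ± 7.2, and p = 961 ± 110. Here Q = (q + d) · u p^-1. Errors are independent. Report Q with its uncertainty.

0.534 ± 0.0977

Let w = q + d = 7.83. δw = √(δq² + δd²) = √(0.0361 + 0.476) = 0.716, so δw/w = 0.0914.
Q is then a monomial in w, u, p:
δQ/Q = √((δw/w)² + (1·δu/u)² + (-1·δp/p)²) = √(0.00835 + 0.0121 + 0.0131) = 0.183
Q = 0.534, so δQ = 0.183 × 0.534 = 0.0977.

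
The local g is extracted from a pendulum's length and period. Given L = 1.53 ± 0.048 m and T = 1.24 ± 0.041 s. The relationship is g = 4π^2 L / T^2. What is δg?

2.88 m/s^2

Each factor contributes (exponent × relative error)² to (δg/g)²:
  (1·δL/L)² = (1×0.0314)² = 0.000984;  (-2·δT/T)² = (-2×0.0331)² = 0.00437
δg/g = √(0.00536) = 0.0732
g = 39.3 m/s^2, so δg = 0.0732 × 39.3 = 2.88 m/s^2.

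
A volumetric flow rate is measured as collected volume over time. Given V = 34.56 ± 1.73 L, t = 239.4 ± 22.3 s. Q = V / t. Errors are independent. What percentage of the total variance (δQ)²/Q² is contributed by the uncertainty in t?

(δQ/Q)² = (1·δV/V)² + (-1·δt/t)²
  V term: (1×0.0501)² = 0.00251
  t term: (-1×0.0931)² = 0.00868
Total = 0.0112. Share from t = 0.00868/0.0112 = 0.776.

77.6%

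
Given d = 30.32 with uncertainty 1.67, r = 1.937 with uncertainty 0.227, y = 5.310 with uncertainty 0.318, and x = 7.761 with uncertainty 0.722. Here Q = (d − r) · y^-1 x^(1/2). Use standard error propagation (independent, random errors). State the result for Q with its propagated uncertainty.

14.89 ± 1.43

Let u = d − r = 28.38. δu = √(δd² + δr²) = √(2.79 + 0.0515) = 1.69, so δu/u = 0.0594.
Q is then a monomial in u, y, x:
δQ/Q = √((δu/u)² + (-1·δy/y)² + (½·δx/x)²) = √(0.00353 + 0.00359 + 0.00216) = 0.0963
Q = 14.89, so δQ = 0.0963 × 14.89 = 1.43.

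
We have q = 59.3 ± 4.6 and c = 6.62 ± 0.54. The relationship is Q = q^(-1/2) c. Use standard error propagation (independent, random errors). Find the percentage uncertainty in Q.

For a monomial Q ∝ q^(-1/2), c, fractional errors add in quadrature:
  (−½·δq/q)² = (-0.5×0.0776)² = 0.00150;  (1·δc/c)² = (1×0.0816)² = 0.00665
δQ/Q = √(0.00816) = 0.0903

9.03%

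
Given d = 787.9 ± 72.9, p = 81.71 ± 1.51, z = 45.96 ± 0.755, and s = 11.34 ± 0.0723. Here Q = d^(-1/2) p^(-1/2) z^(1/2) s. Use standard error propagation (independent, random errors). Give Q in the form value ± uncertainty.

0.3030 ± 0.0146

Relative error in a monomial: (δQ/Q)² = Σ (nᵢ · δxᵢ/xᵢ)².
  (−½·δd/d)² = (-0.5×0.0925)² = 0.00214;  (−½·δp/p)² = (-0.5×0.0185)² = 8.54e-05;  (½·δz/z)² = (0.5×0.0164)² = 6.75e-05;  (1·δs/s)² = (1×0.00638)² = 4.06e-05
δQ/Q = √(0.00233) = 0.0483
Q = 0.3030, so δQ = 0.0483 × 0.3030 = 0.0146.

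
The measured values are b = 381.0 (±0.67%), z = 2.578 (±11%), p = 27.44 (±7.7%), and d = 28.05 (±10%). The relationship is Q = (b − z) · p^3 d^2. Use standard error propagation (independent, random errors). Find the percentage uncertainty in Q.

30.6%

Let u = b − z = 378.4. δu = √(δb² + δz²) = √(6.52 + 0.0804) = 2.57, so δu/u = 0.00679.
Q is then a monomial in u, p, d:
δQ/Q = √((δu/u)² + (3·δp/p)² + (2·δd/d)²) = √(4.61e-05 + 0.0534 + 0.0400) = 0.306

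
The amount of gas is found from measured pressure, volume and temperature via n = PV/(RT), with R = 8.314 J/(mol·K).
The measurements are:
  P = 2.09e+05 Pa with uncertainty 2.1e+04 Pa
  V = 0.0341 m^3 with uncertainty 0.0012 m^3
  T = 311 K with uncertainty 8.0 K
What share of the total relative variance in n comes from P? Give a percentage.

(δn/n)² = (1·δP/P)² + (1·δV/V)² + (-1·δT/T)²
  P term: (1×0.100)² = 0.0101
  V term: (1×0.0352)² = 0.00124
  T term: (-1×0.0257)² = 0.000662
Total = 0.0120. Share from P = 0.0101/0.0120 = 0.842.

84.2%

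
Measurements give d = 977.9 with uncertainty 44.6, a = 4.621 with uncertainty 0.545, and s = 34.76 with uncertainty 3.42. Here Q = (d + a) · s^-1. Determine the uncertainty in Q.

Let u = d + a = 982.5. δu = √(δd² + δa²) = √(1990 + 0.297) = 44.6, so δu/u = 0.0454.
Q is then a monomial in u, s:
δQ/Q = √((δu/u)² + (-1·δs/s)²) = √(0.00206 + 0.00968) = 0.108
Q = 28.27, so δQ = 0.108 × 28.27 = 3.06.

3.06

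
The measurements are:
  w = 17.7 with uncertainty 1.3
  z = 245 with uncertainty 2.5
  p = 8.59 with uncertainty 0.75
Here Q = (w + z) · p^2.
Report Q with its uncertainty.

Let u = w + z = 263. δu = √(δw² + δz²) = √(1.69 + 6.25) = 2.82, so δu/u = 0.0107.
Q is then a monomial in u, p:
δQ/Q = √((δu/u)² + (2·δp/p)²) = √(0.000115 + 0.0305) = 0.175
Q = 19400, so δQ = 0.175 × 19400 = 3390.

19400 ± 3390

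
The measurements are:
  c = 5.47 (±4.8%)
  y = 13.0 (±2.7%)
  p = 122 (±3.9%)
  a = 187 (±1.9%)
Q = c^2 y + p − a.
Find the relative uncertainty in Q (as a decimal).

0.121

Let w = c^2·y = 389. δw/w = √((2·δc/c)² + (1·δy/y)²) = √(0.00922 + 0.000729) = 0.0997, so δw = 38.8.
Q = w + p − a: δQ = √(δw² + δp² + δa²) = √(1500 + 22.6 + 12.6) = 39.2
Q = 324, so δQ/Q = 39.2/324 = 0.121.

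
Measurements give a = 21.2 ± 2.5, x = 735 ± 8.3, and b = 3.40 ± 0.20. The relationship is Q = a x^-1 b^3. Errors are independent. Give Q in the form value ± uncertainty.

1.13 ± 0.241

For a monomial Q ∝ a, x^-1, b^3, fractional errors add in quadrature:
  (1·δa/a)² = (1×0.118)² = 0.0139;  (-1·δx/x)² = (-1×0.0113)² = 0.000128;  (3·δb/b)² = (3×0.0588)² = 0.0311
δQ/Q = √(0.0452) = 0.213
Q = 1.13, so δQ = 0.213 × 1.13 = 0.241.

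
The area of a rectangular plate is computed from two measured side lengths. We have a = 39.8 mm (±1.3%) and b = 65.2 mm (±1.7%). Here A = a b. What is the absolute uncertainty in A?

Products/powers → add relative errors in quadrature, weighted by exponent:
  (1·δa/a)² = (1×0.0130)² = 0.000169;  (1·δb/b)² = (1×0.0170)² = 0.000289
δA/A = √(0.000458) = 0.0214
A = 2590 mm^2, so δA = 0.0214 × 2590 = 55.5 mm^2.

55.5 mm^2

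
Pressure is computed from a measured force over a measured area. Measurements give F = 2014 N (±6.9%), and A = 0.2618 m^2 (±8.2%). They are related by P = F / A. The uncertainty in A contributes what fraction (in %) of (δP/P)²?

(δP/P)² = (1·δF/F)² + (-1·δA/A)²
  F term: (1×0.0690)² = 0.00476
  A term: (-1×0.0820)² = 0.00672
Total = 0.0115. Share from A = 0.00672/0.0115 = 0.585.

58.5%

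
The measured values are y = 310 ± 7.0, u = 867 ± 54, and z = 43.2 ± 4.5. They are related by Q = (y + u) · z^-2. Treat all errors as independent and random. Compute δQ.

Let w = y + u = 1180. δw = √(δy² + δu²) = √(49.0 + 2920) = 54.5, so δw/w = 0.0463.
Q is then a monomial in w, z:
δQ/Q = √((δw/w)² + (-2·δz/z)²) = √(0.00214 + 0.0434) = 0.213
Q = 0.631, so δQ = 0.213 × 0.631 = 0.135.

0.135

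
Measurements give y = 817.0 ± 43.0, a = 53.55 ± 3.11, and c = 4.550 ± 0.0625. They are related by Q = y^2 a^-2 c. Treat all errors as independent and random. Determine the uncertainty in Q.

167

Since Q is a product/quotient, work with relative uncertainties:
  (2·δy/y)² = (2×0.0526)² = 0.0111;  (-2·δa/a)² = (-2×0.0581)² = 0.0135;  (1·δc/c)² = (1×0.0137)² = 0.000189
δQ/Q = √(0.0248) = 0.157
Q = 1059, so δQ = 0.157 × 1059 = 167.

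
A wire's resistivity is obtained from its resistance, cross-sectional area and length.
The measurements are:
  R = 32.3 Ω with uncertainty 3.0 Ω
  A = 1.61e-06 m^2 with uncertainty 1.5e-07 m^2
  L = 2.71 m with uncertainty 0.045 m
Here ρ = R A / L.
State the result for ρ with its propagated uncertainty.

(1.92 ± 0.254) × 10^-5 Ω·m

ρ is a product of powers, so relative uncertainties combine in quadrature:
  (1·δR/R)² = (1×0.0929)² = 0.00863;  (1·δA/A)² = (1×0.0932)² = 0.00868;  (-1·δL/L)² = (-1×0.0166)² = 0.000276
δρ/ρ = √(0.0176) = 0.133
ρ = 1.92e-05 Ω·m, so δρ = 0.133 × 1.92e-05 = 2.54e-06 Ω·m.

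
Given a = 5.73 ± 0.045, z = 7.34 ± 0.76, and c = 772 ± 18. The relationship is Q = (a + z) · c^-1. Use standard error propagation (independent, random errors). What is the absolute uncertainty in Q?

0.00106

Let u = a + z = 13.1. δu = √(δa² + δz²) = √(0.00202 + 0.578) = 0.761, so δu/u = 0.0583.
Q is then a monomial in u, c:
δQ/Q = √((δu/u)² + (-1·δc/c)²) = √(0.00339 + 0.000544) = 0.0627
Q = 0.0169, so δQ = 0.0627 × 0.0169 = 0.00106.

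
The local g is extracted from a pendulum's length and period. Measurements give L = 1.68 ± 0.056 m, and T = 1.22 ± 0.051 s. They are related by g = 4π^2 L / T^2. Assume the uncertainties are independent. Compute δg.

4.01 m/s^2

Products/powers → add relative errors in quadrature, weighted by exponent:
  (1·δL/L)² = (1×0.0333)² = 0.00111;  (-2·δT/T)² = (-2×0.0418)² = 0.00699
δg/g = √(0.00810) = 0.0900
g = 44.6 m/s^2, so δg = 0.0900 × 44.6 = 4.01 m/s^2.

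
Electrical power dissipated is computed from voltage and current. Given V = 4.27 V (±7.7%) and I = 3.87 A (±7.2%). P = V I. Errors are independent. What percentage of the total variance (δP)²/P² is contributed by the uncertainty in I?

46.6%

(δP/P)² = (1·δV/V)² + (1·δI/I)²
  V term: (1×0.0770)² = 0.00593
  I term: (1×0.0720)² = 0.00518
Total = 0.0111. Share from I = 0.00518/0.0111 = 0.466.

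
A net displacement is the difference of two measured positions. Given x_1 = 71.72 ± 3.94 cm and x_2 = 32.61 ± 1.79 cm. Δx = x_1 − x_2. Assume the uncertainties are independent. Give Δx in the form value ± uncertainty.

For a sum/difference, combine absolute errors in quadrature:
  (δx_1)² = 15.5;  (δx_2)² = 3.20
δΔx = √(18.7) = 4.33 cm
Δx = 39.11 cm.

39.11 ± 4.33 cm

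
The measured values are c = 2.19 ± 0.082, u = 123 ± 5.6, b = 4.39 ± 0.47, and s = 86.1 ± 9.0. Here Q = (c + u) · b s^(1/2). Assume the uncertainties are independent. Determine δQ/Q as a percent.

12.7%

Let w = c + u = 125. δw = √(δc² + δu²) = √(0.00672 + 31.4) = 5.60, so δw/w = 0.0447.
Q is then a monomial in w, b, s:
δQ/Q = √((δw/w)² + (1·δb/b)² + (½·δs/s)²) = √(0.00200 + 0.0115 + 0.00273) = 0.127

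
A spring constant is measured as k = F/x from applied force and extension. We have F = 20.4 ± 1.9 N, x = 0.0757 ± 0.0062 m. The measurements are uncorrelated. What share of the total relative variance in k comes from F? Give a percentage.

56.4%

(δk/k)² = (1·δF/F)² + (-1·δx/x)²
  F term: (1×0.0931)² = 0.00867
  x term: (-1×0.0819)² = 0.00671
Total = 0.0154. Share from F = 0.00867/0.0154 = 0.564.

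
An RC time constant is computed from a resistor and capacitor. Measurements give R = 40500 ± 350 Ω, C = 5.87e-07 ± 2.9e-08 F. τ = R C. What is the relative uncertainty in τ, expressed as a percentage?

Since τ is a product/quotient, work with relative uncertainties:
  (1·δR/R)² = (1×0.00864)² = 7.47e-05;  (1·δC/C)² = (1×0.0494)² = 0.00244
δτ/τ = √(0.00252) = 0.0502

5.02%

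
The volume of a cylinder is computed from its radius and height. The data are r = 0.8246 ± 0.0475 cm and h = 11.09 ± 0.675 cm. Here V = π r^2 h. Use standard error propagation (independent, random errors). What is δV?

Relative error in a monomial: (δV/V)² = Σ (nᵢ · δxᵢ/xᵢ)².
  (2·δr/r)² = (2×0.0576)² = 0.0133;  (1·δh/h)² = (1×0.0609)² = 0.00370
δV/V = √(0.0170) = 0.130
V = 23.69 cm^3, so δV = 0.130 × 23.69 = 3.09 cm^3.

3.09 cm^3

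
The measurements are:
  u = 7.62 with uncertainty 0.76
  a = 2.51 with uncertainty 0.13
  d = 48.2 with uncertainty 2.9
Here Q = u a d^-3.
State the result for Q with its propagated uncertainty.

(1.71 ± 0.363) × 10^-4

Relative error in a monomial: (δQ/Q)² = Σ (nᵢ · δxᵢ/xᵢ)².
  (1·δu/u)² = (1×0.0997)² = 0.00995;  (1·δa/a)² = (1×0.0518)² = 0.00268;  (-3·δd/d)² = (-3×0.0602)² = 0.0326
δQ/Q = √(0.0452) = 0.213
Q = 0.000171, so δQ = 0.213 × 0.000171 = 3.63e-05.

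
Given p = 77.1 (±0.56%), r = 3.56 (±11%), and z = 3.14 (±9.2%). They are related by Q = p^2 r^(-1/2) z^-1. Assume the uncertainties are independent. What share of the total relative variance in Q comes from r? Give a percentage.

(δQ/Q)² = (2·δp/p)² + (−½·δr/r)² + (-1·δz/z)²
  p term: (2×0.00560)² = 0.000125
  r term: (-0.5×0.110)² = 0.00302
  z term: (-1×0.0920)² = 0.00846
Total = 0.0116. Share from r = 0.00302/0.0116 = 0.260.

26.0%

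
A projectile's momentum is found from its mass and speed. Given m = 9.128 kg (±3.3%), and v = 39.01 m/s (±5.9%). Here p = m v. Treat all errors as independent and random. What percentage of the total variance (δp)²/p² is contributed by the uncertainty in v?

(δp/p)² = (1·δm/m)² + (1·δv/v)²
  m term: (1×0.0330)² = 0.00109
  v term: (1×0.0590)² = 0.00348
Total = 0.00457. Share from v = 0.00348/0.00457 = 0.762.

76.2%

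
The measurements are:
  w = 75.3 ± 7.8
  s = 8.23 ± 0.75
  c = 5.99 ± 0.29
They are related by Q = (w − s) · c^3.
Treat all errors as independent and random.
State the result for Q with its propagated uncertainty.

14400 ± 2690

Let u = w − s = 67.1. δu = √(δw² + δs²) = √(60.8 + 0.562) = 7.84, so δu/u = 0.117.
Q is then a monomial in u, c:
δQ/Q = √((δu/u)² + (3·δc/c)²) = √(0.0136 + 0.0211) = 0.186
Q = 14400, so δQ = 0.186 × 14400 = 2690.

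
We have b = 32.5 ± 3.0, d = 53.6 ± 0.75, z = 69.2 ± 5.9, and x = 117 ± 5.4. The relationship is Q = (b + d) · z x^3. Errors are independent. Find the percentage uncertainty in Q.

16.7%

Let u = b + d = 86.1. δu = √(δb² + δd²) = √(9.00 + 0.562) = 3.09, so δu/u = 0.0359.
Q is then a monomial in u, z, x:
δQ/Q = √((δu/u)² + (1·δz/z)² + (3·δx/x)²) = √(0.00129 + 0.00727 + 0.0192) = 0.167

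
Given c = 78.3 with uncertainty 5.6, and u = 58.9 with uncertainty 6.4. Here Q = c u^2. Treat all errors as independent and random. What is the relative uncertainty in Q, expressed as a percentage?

Q is a product of powers, so relative uncertainties combine in quadrature:
  (1·δc/c)² = (1×0.0715)² = 0.00512;  (2·δu/u)² = (2×0.109)² = 0.0472
δQ/Q = √(0.0523) = 0.229

22.9%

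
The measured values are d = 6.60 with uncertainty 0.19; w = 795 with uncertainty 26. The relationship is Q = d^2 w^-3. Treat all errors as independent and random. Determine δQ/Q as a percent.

Each factor contributes (exponent × relative error)² to (δQ/Q)²:
  (2·δd/d)² = (2×0.0288)² = 0.00331;  (-3·δw/w)² = (-3×0.0327)² = 0.00963
δQ/Q = √(0.0129) = 0.114

11.4%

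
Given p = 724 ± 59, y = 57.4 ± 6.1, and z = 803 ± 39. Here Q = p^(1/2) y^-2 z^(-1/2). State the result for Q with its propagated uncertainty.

Q is a product of powers, so relative uncertainties combine in quadrature:
  (½·δp/p)² = (0.5×0.0815)² = 0.00166;  (-2·δy/y)² = (-2×0.106)² = 0.0452;  (−½·δz/z)² = (-0.5×0.0486)² = 0.000590
δQ/Q = √(0.0474) = 0.218
Q = 0.000288, so δQ = 0.218 × 0.000288 = 6.28e-05.

(2.88 ± 0.628) × 10^-4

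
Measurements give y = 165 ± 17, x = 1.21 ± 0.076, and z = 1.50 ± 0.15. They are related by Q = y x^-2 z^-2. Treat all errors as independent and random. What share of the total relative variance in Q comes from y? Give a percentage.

16.0%

(δQ/Q)² = (1·δy/y)² + (-2·δx/x)² + (-2·δz/z)²
  y term: (1×0.103)² = 0.0106
  x term: (-2×0.0628)² = 0.0158
  z term: (-2×0.100)² = 0.0400
Total = 0.0664. Share from y = 0.0106/0.0664 = 0.160.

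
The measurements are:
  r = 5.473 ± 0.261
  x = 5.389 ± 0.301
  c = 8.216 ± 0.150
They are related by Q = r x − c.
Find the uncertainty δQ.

Let p = r·x = 29.49. δp/p = √((1·δr/r)² + (1·δx/x)²) = √(0.00227 + 0.00312) = 0.0734, so δp = 2.17.
Q = p − c: δQ = √(δp² + δc²) = √(4.69 + 0.0225) = 2.17

2.17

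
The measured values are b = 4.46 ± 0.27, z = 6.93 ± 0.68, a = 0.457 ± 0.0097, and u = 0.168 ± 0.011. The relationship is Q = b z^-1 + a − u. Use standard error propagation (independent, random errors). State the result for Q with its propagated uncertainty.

0.933 ± 0.0756

Let p = b·z^-1 = 0.644. δp/p = √((1·δb/b)² + (-1·δz/z)²) = √(0.00366 + 0.00963) = 0.115, so δp = 0.0742.
Q = p + a − u: δQ = √(δp² + δa² + δu²) = √(0.00551 + 9.41e-05 + 0.000121) = 0.0756
Q = 0.933.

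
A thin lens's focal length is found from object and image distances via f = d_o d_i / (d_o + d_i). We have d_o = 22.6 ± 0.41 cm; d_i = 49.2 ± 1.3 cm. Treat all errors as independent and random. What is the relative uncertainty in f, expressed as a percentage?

∂f/∂d_o = (d_i/(d_o+d_i))² = 0.470;  ∂f/∂d_i = (d_o/(d_o+d_i))² = 0.0991
δf = √((∂f/∂d_o · δd_o)² + (∂f/∂d_i · δd_i)²) = √(0.0371 + 0.0166) = 0.232 cm
f = 15.5 cm, so δf/f = 0.232/15.5 = 0.0150.

1.50%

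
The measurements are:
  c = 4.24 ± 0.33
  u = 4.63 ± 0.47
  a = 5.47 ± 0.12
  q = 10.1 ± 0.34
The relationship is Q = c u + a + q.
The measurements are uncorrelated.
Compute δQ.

2.54

Let p = c·u = 19.6. δp/p = √((1·δc/c)² + (1·δu/u)²) = √(0.00606 + 0.0103) = 0.128, so δp = 2.51.
Q = p + a + q: δQ = √(δp² + δa² + δq²) = √(6.31 + 0.0144 + 0.116) = 2.54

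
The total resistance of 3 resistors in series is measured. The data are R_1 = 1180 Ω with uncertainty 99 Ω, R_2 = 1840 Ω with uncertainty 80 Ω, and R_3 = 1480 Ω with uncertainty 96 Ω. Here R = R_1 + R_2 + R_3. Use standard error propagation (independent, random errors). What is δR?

Each term contributes (cᵢ δxᵢ)² to (δR)²:
  (δR_1)² = 9800;  (δR_2)² = 6400;  (δR_3)² = 9220
δR = √(25400) = 159 Ω

159 Ω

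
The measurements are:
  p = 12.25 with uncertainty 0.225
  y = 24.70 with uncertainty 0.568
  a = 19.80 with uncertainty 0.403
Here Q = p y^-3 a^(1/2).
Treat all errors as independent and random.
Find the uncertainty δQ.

0.000261

Relative error in a monomial: (δQ/Q)² = Σ (nᵢ · δxᵢ/xᵢ)².
  (1·δp/p)² = (1×0.0184)² = 0.000337;  (-3·δy/y)² = (-3×0.0230)² = 0.00476;  (½·δa/a)² = (0.5×0.0204)² = 0.000104
δQ/Q = √(0.00520) = 0.0721
Q = 0.003617, so δQ = 0.0721 × 0.003617 = 0.000261.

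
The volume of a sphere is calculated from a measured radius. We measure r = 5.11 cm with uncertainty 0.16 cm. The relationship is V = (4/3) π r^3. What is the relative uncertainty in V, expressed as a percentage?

V ∝ r^3, so δV/V = |3| · δr/r = 3 × 0.0313 = 0.0939.

9.39%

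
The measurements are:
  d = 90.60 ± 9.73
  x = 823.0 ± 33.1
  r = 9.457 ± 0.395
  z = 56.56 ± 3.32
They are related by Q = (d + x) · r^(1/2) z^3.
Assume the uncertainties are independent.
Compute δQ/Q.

0.181

Let u = d + x = 913.6. δu = √(δd² + δx²) = √(94.7 + 1100) = 34.5, so δu/u = 0.0378.
Q is then a monomial in u, r, z:
δQ/Q = √((δu/u)² + (½·δr/r)² + (3·δz/z)²) = √(0.00143 + 0.000436 + 0.0310) = 0.181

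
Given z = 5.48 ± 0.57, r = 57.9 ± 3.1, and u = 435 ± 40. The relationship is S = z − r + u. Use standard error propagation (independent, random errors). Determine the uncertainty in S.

40.1

For a sum/difference, combine absolute errors in quadrature:
  (δz)² = 0.325;  (δr)² = 9.61;  (δu)² = 1600
δS = √(1610) = 40.1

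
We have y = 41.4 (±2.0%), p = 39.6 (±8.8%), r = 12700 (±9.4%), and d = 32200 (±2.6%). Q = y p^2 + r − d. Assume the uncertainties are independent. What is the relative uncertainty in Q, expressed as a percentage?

Let w = y·p^2 = 64900. δw/w = √((1·δy/y)² + (2·δp/p)²) = √(0.000400 + 0.0310) = 0.177, so δw = 11500.
Q = w + r − d: δQ = √(δw² + δr² + δd²) = √(1.32e+08 + 1.43e+06 + 7.01e+05) = 11600
Q = 45400, so δQ/Q = 11600/45400 = 0.255.

25.5%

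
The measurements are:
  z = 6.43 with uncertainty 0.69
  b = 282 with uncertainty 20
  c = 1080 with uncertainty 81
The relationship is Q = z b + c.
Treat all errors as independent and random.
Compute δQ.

Let p = z·b = 1810. δp/p = √((1·δz/z)² + (1·δb/b)²) = √(0.0115 + 0.00503) = 0.129, so δp = 233.
Q = p + c: δQ = √(δp² + δc²) = √(54400 + 6560) = 247

247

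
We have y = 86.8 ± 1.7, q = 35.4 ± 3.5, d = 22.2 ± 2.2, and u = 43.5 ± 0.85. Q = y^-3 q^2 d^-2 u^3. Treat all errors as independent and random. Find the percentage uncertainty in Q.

Relative error in a monomial: (δQ/Q)² = Σ (nᵢ · δxᵢ/xᵢ)².
  (-3·δy/y)² = (-3×0.0196)² = 0.00345;  (2·δq/q)² = (2×0.0989)² = 0.0391;  (-2·δd/d)² = (-2×0.0991)² = 0.0393;  (3·δu/u)² = (3×0.0195)² = 0.00344
δQ/Q = √(0.0853) = 0.292

29.2%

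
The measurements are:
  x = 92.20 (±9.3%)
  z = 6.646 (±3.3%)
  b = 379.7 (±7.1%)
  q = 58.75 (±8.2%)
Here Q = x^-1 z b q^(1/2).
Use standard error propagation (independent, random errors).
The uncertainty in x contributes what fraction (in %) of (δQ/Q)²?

52.5%

(δQ/Q)² = (-1·δx/x)² + (1·δz/z)² + (1·δb/b)² + (½·δq/q)²
  x term: (-1×0.0930)² = 0.00865
  z term: (1×0.0330)² = 0.00109
  b term: (1×0.0710)² = 0.00504
  q term: (0.5×0.0820)² = 0.00168
Total = 0.0165. Share from x = 0.00865/0.0165 = 0.525.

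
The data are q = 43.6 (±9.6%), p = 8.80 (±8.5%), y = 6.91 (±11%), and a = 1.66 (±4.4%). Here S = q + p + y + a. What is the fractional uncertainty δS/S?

Sums and differences: (δS)² = Σ (cᵢ δxᵢ)².
  (δq)² = 17.5;  (δp)² = 0.560;  (δy)² = 0.578;  (δa)² = 0.00533
δS = √(18.7) = 4.32
S = 61.0, so δS/S = 4.32/61.0 = 0.0709.

0.0709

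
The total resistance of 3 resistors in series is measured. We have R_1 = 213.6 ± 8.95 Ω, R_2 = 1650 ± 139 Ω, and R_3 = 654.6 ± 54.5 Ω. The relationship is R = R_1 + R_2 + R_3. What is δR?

Each term contributes (cᵢ δxᵢ)² to (δR)²:
  (δR_1)² = 80.1;  (δR_2)² = 19300;  (δR_3)² = 2970
δR = √(22400) = 150 Ω

150 Ω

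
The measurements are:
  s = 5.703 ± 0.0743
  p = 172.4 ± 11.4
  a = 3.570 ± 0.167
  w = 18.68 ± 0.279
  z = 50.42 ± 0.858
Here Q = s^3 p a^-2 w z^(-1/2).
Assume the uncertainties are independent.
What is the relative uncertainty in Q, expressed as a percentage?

12.2%

Each factor contributes (exponent × relative error)² to (δQ/Q)²:
  (3·δs/s)² = (3×0.0130)² = 0.00153;  (1·δp/p)² = (1×0.0661)² = 0.00437;  (-2·δa/a)² = (-2×0.0468)² = 0.00875;  (1·δw/w)² = (1×0.0149)² = 0.000223;  (−½·δz/z)² = (-0.5×0.0170)² = 7.24e-05
δQ/Q = √(0.0149) = 0.122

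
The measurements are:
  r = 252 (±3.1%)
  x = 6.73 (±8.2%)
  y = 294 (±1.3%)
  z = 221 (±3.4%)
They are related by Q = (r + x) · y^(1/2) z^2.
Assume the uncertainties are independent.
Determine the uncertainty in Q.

Let u = r + x = 259. δu = √(δr² + δx²) = √(61.0 + 0.305) = 7.83, so δu/u = 0.0303.
Q is then a monomial in u, y, z:
δQ/Q = √((δu/u)² + (½·δy/y)² + (2·δz/z)²) = √(0.000916 + 4.23e-05 + 0.00462) = 0.0747
Q = 2.17e+08, so δQ = 0.0747 × 2.17e+08 = 1.62e+07.

1.62e+07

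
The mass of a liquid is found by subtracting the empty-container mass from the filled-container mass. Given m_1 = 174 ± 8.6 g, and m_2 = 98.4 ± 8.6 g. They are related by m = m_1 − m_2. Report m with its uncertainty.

m is a linear combination, so absolute uncertainties add in quadrature:
  (δm_1)² = 74.0;  (δm_2)² = 74.0
δm = √(148) = 12.2 g
m = 75.6 g.

75.6 ± 12.2 g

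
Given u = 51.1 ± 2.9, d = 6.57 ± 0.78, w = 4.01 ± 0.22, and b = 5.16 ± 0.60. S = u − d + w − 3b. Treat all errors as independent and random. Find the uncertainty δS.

3.51

For a sum/difference, combine absolute errors in quadrature:
  (δu)² = 8.41;  (δd)² = 0.608;  (δw)² = 0.0484;  (3·δb)² = 3.24
δS = √(12.3) = 3.51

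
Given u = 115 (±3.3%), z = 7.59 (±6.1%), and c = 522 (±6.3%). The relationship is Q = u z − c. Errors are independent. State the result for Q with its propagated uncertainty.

351 ± 68.9

Let p = u·z = 873. δp/p = √((1·δu/u)² + (1·δz/z)²) = √(0.00109 + 0.00372) = 0.0694, so δp = 60.5.
Q = p − c: δQ = √(δp² + δc²) = √(3660 + 1080) = 68.9
Q = 351.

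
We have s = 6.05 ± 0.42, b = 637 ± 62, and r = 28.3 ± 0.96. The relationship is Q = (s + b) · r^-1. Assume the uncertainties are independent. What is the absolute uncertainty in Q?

Let u = s + b = 643. δu = √(δs² + δb²) = √(0.176 + 3840) = 62.0, so δu/u = 0.0964.
Q is then a monomial in u, r:
δQ/Q = √((δu/u)² + (-1·δr/r)²) = √(0.00930 + 0.00115) = 0.102
Q = 22.7, so δQ = 0.102 × 22.7 = 2.32.

2.32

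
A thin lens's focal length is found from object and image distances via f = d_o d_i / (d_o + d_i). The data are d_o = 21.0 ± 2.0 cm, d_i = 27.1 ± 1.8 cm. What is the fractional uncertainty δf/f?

∂f/∂d_o = (d_i/(d_o+d_i))² = 0.317;  ∂f/∂d_i = (d_o/(d_o+d_i))² = 0.191
δf = √((∂f/∂d_o · δd_o)² + (∂f/∂d_i · δd_i)²) = √(0.403 + 0.118) = 0.722 cm
f = 11.8 cm, so δf/f = 0.722/11.8 = 0.0610.

0.0610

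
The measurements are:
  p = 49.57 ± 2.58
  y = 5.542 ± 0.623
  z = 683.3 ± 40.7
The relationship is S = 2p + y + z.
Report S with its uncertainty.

788.0 ± 41.0

Each term contributes (cᵢ δxᵢ)² to (δS)²:
  (2·δp)² = 26.6;  (δy)² = 0.388;  (δz)² = 1660
δS = √(1680) = 41.0
S = 788.0.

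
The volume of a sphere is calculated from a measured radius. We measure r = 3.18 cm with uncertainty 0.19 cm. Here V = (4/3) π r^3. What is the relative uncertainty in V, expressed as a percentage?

For a monomial V ∝ r^3, fractional errors add in quadrature:
  (3·δr/r)² = (3×0.0597)² = 0.0321
δV/V = √(0.0321) = 0.179

17.9%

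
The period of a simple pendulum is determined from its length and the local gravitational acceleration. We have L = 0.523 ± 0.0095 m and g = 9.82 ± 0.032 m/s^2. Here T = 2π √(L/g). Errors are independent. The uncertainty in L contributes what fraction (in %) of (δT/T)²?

96.9%

(δT/T)² = (½·δL/L)² + (−½·δg/g)²
  L term: (0.5×0.0182)² = 8.25e-05
  g term: (-0.5×0.00326)² = 2.65e-06
Total = 8.51e-05. Share from L = 8.25e-05/8.51e-05 = 0.969.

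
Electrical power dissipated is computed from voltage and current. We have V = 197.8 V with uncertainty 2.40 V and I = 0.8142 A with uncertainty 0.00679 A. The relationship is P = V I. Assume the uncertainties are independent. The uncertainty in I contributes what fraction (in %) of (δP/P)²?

(δP/P)² = (1·δV/V)² + (1·δI/I)²
  V term: (1×0.0121)² = 0.000147
  I term: (1×0.00834)² = 6.95e-05
Total = 0.000217. Share from I = 6.95e-05/0.000217 = 0.321.

32.1%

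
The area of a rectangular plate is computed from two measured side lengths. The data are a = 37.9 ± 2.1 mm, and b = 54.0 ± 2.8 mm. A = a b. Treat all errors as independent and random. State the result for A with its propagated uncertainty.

Relative error in a monomial: (δA/A)² = Σ (nᵢ · δxᵢ/xᵢ)².
  (1·δa/a)² = (1×0.0554)² = 0.00307;  (1·δb/b)² = (1×0.0519)² = 0.00269
δA/A = √(0.00576) = 0.0759
A = 2050 mm^2, so δA = 0.0759 × 2050 = 155 mm^2.

2050 ± 155 mm^2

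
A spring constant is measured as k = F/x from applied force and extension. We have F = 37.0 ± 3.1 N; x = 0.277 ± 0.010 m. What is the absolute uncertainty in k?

12.2 N/m

Relative error in a monomial: (δk/k)² = Σ (nᵢ · δxᵢ/xᵢ)².
  (1·δF/F)² = (1×0.0838)² = 0.00702;  (-1·δx/x)² = (-1×0.0361)² = 0.00130
δk/k = √(0.00832) = 0.0912
k = 134 N/m, so δk = 0.0912 × 134 = 12.2 N/m.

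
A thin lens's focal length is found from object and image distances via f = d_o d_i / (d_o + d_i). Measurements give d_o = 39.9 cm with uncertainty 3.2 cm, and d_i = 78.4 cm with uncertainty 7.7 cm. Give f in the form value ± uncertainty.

∂f/∂d_o = (d_i/(d_o+d_i))² = 0.439;  ∂f/∂d_i = (d_o/(d_o+d_i))² = 0.114
δf = √((∂f/∂d_o · δd_o)² + (∂f/∂d_i · δd_i)²) = √(1.98 + 0.767) = 1.66 cm
f = 26.4 cm.

26.4 ± 1.66 cm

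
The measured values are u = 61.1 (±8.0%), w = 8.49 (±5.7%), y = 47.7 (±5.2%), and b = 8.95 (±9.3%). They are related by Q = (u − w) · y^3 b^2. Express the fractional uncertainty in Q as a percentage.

Let h = u − w = 52.6. δh = √(δu² + δw²) = √(23.9 + 0.234) = 4.91, so δh/h = 0.0934.
Q is then a monomial in h, y, b:
δQ/Q = √((δh/h)² + (3·δy/y)² + (2·δb/b)²) = √(0.00872 + 0.0243 + 0.0346) = 0.260

26.0%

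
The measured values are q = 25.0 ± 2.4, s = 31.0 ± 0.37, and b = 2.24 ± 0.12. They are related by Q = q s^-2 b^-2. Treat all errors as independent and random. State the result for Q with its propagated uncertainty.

0.00518 ± 0.000756

For a monomial Q ∝ q, s^-2, b^-2, fractional errors add in quadrature:
  (1·δq/q)² = (1×0.0960)² = 0.00922;  (-2·δs/s)² = (-2×0.0119)² = 0.000570;  (-2·δb/b)² = (-2×0.0536)² = 0.0115
δQ/Q = √(0.0213) = 0.146
Q = 0.00518, so δQ = 0.146 × 0.00518 = 0.000756.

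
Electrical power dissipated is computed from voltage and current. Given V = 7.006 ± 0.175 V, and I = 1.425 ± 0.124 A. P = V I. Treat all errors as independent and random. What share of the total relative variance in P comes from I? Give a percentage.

(δP/P)² = (1·δV/V)² + (1·δI/I)²
  V term: (1×0.0250)² = 0.000624
  I term: (1×0.0870)² = 0.00757
Total = 0.00820. Share from I = 0.00757/0.00820 = 0.924.

92.4%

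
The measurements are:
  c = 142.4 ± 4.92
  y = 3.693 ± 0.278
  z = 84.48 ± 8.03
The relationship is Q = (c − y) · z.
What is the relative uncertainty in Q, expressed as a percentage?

Let u = c − y = 138.7. δu = √(δc² + δy²) = √(24.2 + 0.0773) = 4.93, so δu/u = 0.0355.
Q is then a monomial in u, z:
δQ/Q = √((δu/u)² + (1·δz/z)²) = √(0.00126 + 0.00903) = 0.101

10.1%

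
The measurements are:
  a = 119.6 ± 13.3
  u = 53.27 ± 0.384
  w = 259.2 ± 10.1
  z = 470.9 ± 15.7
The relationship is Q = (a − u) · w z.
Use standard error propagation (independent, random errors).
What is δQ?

1.68e+06

Let h = a − u = 66.33. δh = √(δa² + δu²) = √(177 + 0.147) = 13.3, so δh/h = 0.201.
Q is then a monomial in h, w, z:
δQ/Q = √((δh/h)² + (1·δw/w)² + (1·δz/z)²) = √(0.0402 + 0.00152 + 0.00111) = 0.207
Q = 8.096e+06, so δQ = 0.207 × 8.096e+06 = 1.68e+06.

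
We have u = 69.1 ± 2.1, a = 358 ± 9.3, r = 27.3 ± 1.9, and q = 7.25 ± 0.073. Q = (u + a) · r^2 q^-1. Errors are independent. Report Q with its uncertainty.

43900 ± 6210

Let w = u + a = 427. δw = √(δu² + δa²) = √(4.41 + 86.5) = 9.53, so δw/w = 0.0223.
Q is then a monomial in w, r, q:
δQ/Q = √((δw/w)² + (2·δr/r)² + (-1·δq/q)²) = √(0.000498 + 0.0194 + 0.000101) = 0.141
Q = 43900, so δQ = 0.141 × 43900 = 6210.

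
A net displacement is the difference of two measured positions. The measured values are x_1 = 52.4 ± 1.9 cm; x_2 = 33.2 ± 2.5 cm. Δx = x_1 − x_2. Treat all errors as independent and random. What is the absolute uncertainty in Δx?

3.14 cm

Δx is a linear combination, so absolute uncertainties add in quadrature:
  (δx_1)² = 3.61;  (δx_2)² = 6.25
δΔx = √(9.86) = 3.14 cm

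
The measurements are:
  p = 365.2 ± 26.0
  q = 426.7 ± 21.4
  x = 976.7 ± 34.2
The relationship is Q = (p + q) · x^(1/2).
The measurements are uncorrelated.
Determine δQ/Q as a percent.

4.60%

Let u = p + q = 791.9. δu = √(δp² + δq²) = √(676 + 458) = 33.7, so δu/u = 0.0425.
Q is then a monomial in u, x:
δQ/Q = √((δu/u)² + (½·δx/x)²) = √(0.00181 + 0.000307) = 0.0460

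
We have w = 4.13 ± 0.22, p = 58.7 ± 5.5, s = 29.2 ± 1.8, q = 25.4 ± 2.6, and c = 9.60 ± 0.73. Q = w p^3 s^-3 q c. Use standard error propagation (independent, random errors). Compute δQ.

2980

For a monomial Q ∝ w, p^3, s^-3, q, c, fractional errors add in quadrature:
  (1·δw/w)² = (1×0.0533)² = 0.00284;  (3·δp/p)² = (3×0.0937)² = 0.0790;  (-3·δs/s)² = (-3×0.0616)² = 0.0342;  (1·δq/q)² = (1×0.102)² = 0.0105;  (1·δc/c)² = (1×0.0760)² = 0.00578
δQ/Q = √(0.132) = 0.364
Q = 8180, so δQ = 0.364 × 8180 = 2980.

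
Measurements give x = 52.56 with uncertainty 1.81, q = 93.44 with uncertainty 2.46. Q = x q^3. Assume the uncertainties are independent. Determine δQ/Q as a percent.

Products/powers → add relative errors in quadrature, weighted by exponent:
  (1·δx/x)² = (1×0.0344)² = 0.00119;  (3·δq/q)² = (3×0.0263)² = 0.00624
δQ/Q = √(0.00742) = 0.0862

8.62%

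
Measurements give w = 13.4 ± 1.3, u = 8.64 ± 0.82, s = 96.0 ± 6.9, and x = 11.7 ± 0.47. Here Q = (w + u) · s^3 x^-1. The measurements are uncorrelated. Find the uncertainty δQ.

3.84e+05

Let h = w + u = 22.0. δh = √(δw² + δu²) = √(1.69 + 0.672) = 1.54, so δh/h = 0.0697.
Q is then a monomial in h, s, x:
δQ/Q = √((δh/h)² + (3·δs/s)² + (-1·δx/x)²) = √(0.00486 + 0.0465 + 0.00161) = 0.230
Q = 1.67e+06, so δQ = 0.230 × 1.67e+06 = 3.84e+05.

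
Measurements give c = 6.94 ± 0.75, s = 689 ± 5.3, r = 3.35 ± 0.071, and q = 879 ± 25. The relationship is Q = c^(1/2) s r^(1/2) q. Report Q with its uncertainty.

(2.92 ± 0.182) × 10^6

Each factor contributes (exponent × relative error)² to (δQ/Q)²:
  (½·δc/c)² = (0.5×0.108)² = 0.00292;  (1·δs/s)² = (1×0.00769)² = 5.92e-05;  (½·δr/r)² = (0.5×0.0212)² = 0.000112;  (1·δq/q)² = (1×0.0284)² = 0.000809
δQ/Q = √(0.00390) = 0.0625
Q = 2.92e+06, so δQ = 0.0625 × 2.92e+06 = 1.82e+05.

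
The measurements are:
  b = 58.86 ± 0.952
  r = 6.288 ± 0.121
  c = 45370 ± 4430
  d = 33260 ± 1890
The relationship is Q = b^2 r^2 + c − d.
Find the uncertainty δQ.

Let p = b^2·r^2 = 137000. δp/p = √((2·δb/b)² + (2·δr/r)²) = √(0.00105 + 0.00148) = 0.0503, so δp = 6890.
Q = p + c − d: δQ = √(δp² + δc² + δd²) = √(4.74e+07 + 1.96e+07 + 3.57e+06) = 8400

8400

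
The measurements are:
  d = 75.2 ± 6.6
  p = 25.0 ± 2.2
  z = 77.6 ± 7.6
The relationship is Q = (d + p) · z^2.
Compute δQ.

1.25e+05

Let u = d + p = 100. δu = √(δd² + δp²) = √(43.6 + 4.84) = 6.96, so δu/u = 0.0694.
Q is then a monomial in u, z:
δQ/Q = √((δu/u)² + (2·δz/z)²) = √(0.00482 + 0.0384) = 0.208
Q = 6.03e+05, so δQ = 0.208 × 6.03e+05 = 1.25e+05.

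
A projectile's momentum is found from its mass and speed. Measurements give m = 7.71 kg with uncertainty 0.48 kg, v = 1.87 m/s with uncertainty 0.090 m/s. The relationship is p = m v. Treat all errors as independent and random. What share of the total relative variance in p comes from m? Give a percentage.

62.6%

(δp/p)² = (1·δm/m)² + (1·δv/v)²
  m term: (1×0.0623)² = 0.00388
  v term: (1×0.0481)² = 0.00232
Total = 0.00619. Share from m = 0.00388/0.00619 = 0.626.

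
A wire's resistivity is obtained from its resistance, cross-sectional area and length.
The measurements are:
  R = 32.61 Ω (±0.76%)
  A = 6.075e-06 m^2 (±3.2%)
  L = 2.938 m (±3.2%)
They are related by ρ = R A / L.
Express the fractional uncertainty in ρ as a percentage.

4.59%

Relative error in a monomial: (δρ/ρ)² = Σ (nᵢ · δxᵢ/xᵢ)².
  (1·δR/R)² = (1×0.00760)² = 5.78e-05;  (1·δA/A)² = (1×0.0320)² = 0.00102;  (-1·δL/L)² = (-1×0.0320)² = 0.00102
δρ/ρ = √(0.00211) = 0.0459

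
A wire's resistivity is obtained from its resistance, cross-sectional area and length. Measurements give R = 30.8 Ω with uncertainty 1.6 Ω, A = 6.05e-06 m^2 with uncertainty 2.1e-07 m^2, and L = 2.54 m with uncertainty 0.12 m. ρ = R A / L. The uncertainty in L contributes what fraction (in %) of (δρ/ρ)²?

(δρ/ρ)² = (1·δR/R)² + (1·δA/A)² + (-1·δL/L)²
  R term: (1×0.0519)² = 0.00270
  A term: (1×0.0347)² = 0.00120
  L term: (-1×0.0472)² = 0.00223
Total = 0.00614. Share from L = 0.00223/0.00614 = 0.364.

36.4%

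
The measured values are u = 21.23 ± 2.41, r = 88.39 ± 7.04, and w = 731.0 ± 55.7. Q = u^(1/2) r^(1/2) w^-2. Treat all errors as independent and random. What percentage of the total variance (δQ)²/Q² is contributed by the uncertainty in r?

5.66%

(δQ/Q)² = (½·δu/u)² + (½·δr/r)² + (-2·δw/w)²
  u term: (0.5×0.114)² = 0.00322
  r term: (0.5×0.0796)² = 0.00159
  w term: (-2×0.0762)² = 0.0232
Total = 0.0280. Share from r = 0.00159/0.0280 = 0.0566.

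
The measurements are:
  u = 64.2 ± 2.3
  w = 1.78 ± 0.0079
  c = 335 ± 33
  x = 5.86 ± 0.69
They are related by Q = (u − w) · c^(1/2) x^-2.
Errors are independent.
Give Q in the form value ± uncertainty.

Let h = u − w = 62.4. δh = √(δu² + δw²) = √(5.29 + 6.24e-05) = 2.30, so δh/h = 0.0368.
Q is then a monomial in h, c, x:
δQ/Q = √((δh/h)² + (½·δc/c)² + (-2·δx/x)²) = √(0.00136 + 0.00243 + 0.0555) = 0.243
Q = 33.3, so δQ = 0.243 × 33.3 = 8.10.

33.3 ± 8.10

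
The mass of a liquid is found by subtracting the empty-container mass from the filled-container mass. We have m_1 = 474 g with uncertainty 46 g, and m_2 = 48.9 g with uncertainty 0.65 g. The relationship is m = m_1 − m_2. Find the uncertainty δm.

Sums and differences: (δm)² = Σ (cᵢ δxᵢ)².
  (δm_1)² = 2120;  (δm_2)² = 0.423
δm = √(2120) = 46.0 g

46.0 g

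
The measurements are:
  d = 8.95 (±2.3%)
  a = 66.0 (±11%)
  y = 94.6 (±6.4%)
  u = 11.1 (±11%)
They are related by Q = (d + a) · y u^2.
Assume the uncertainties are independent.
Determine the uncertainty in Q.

Let w = d + a = 75.0. δw = √(δd² + δa²) = √(0.0424 + 52.7) = 7.26, so δw/w = 0.0969.
Q is then a monomial in w, y, u:
δQ/Q = √((δw/w)² + (1·δy/y)² + (2·δu/u)²) = √(0.00939 + 0.00410 + 0.0484) = 0.249
Q = 8.74e+05, so δQ = 0.249 × 8.74e+05 = 2.17e+05.

2.17e+05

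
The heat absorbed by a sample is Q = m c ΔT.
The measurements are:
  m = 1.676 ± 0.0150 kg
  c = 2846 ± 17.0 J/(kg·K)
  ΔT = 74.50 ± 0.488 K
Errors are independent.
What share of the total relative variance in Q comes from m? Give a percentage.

50.5%

(δQ/Q)² = (1·δm/m)² + (1·δc/c)² + (1·δΔT/ΔT)²
  m term: (1×0.00895)² = 8.01e-05
  c term: (1×0.00597)² = 3.57e-05
  ΔT term: (1×0.00655)² = 4.29e-05
Total = 0.000159. Share from m = 8.01e-05/0.000159 = 0.505.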